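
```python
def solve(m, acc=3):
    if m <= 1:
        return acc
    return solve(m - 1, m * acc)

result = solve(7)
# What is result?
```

Accumulator trace (n, acc): (7, 3) -> (6, 21) -> (5, 126) -> (4, 630) -> (3, 2520) -> (2, 7560) -> (1, 15120) -> return 15120

Answer: 15120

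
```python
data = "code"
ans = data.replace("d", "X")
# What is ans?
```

Trace:
`data = "code"` → data = 'code'
`ans = data.replace("d", "X")` → ans = 'coXe'
So ans = 'coXe'

Answer: 'coXe'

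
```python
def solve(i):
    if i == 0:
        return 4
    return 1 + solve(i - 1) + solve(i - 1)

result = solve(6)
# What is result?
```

solve(i) = 1 + 2·solve(i-1), solve(0)=4. Closed form: (4+1)·2^6 - 1 = 319.

Answer: 319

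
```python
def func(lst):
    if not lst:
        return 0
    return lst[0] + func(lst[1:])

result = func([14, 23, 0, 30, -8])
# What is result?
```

14 + 23 + 0 + 30 + (-8) + 0 = 59

Answer: 59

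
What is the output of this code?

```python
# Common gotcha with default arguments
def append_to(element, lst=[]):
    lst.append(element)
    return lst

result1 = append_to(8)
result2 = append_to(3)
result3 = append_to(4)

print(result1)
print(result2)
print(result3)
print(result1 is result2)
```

Key concept: mutable default argument gotcha.
Step by step:
`result1 = append_to(8)` → result1 = [8]
`result2 = append_to(3)` → result1 = [8, 3] (same object as result2); result2 = [8, 3] (same object as result1)
`result3 = append_to(4)` → result1 = [8, 3, 4] (same object as result2, result3); result2 = [8, 3, 4] (same object as result1, result3); result3 = [8, 3, 4] (same object as result1, result2)
`print(result1)` → prints [8, 3, 4]
`print(result2)` → prints [8, 3, 4]
`print(result3)` → prints [8, 3, 4]
`print(result1 is result2)` → prints True

Answer:
[8, 3, 4]
[8, 3, 4]
[8, 3, 4]
True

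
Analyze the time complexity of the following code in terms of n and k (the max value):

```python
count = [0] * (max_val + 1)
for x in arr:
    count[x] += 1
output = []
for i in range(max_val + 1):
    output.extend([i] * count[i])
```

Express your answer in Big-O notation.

This is Counting sort (k = max value). Time complexity: O(n + k).

Answer: O(n + k)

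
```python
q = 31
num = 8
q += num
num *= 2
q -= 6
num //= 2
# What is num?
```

Trace:
`q = 31` → q = 31
`num = 8` → num = 8
`q += num` → q = 39
`num *= 2` → num = 16
`q -= 6` → q = 33
`num //= 2` → num = 8
So num = 8

Answer: 8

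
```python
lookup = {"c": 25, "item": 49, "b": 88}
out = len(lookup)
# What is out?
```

Trace:
`lookup = {"c": 25, "item": 49, "b": 88}` → lookup = {'c': 25, 'item': 49, 'b': 88}
`out = len(lookup)` → out = 3
So out = 3

Answer: 3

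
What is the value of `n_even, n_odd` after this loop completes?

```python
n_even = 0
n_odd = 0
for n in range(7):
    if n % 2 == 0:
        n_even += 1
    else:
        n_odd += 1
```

Count evens and odds in range(7)
`n_even, n_odd` takes the values: (0, 0) → (1, 0) → (1, 1) → (2, 1) → (2, 2) → (3, 2) → (3, 3) → (4, 3)

Answer: 4, 3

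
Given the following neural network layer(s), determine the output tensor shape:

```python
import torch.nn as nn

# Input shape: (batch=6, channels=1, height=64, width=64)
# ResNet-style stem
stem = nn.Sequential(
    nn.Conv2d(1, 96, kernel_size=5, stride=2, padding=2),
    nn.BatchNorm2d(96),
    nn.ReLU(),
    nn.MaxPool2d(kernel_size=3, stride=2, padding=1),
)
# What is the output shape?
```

Input: (6, 1, 64, 64) -> after Conv2d 5x5 stride=2: (6, 96, 32, 32) -> Output: (6, 96, 16, 16)

Answer: (6, 96, 16, 16)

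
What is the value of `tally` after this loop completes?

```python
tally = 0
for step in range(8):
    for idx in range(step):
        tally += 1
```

Triangle number: 0+1+2+...+7
`tally` takes the values: 0 → 1 → 2 → 3 → 4 → 5 → 6 → 7 → 8 → 9 → 10 → 11 → 12 → 13 → 14 → 15 → 16 → 17 → 18 → 19 → 20 → 21 → 22 → 23 → 24 → 25 → 26 → 27 → 28

Answer: 28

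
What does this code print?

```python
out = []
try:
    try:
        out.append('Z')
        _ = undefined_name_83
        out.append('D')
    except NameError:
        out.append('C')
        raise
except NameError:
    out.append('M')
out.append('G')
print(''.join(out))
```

Execution trace: 'Z' (try body) → 'C' (except NameError) → 'M' (outer except NameError) → 'G' (after the try/except). Output: ZCMG

Answer: ZCMG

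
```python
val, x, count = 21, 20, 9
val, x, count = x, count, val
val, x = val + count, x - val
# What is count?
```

Trace:
`val, x, count = 21, 20, 9` → val = 21; x = 20; count = 9
`val, x, count = x, count, val` → val = 20; x = 9; count = 21
`val, x = val + count, x - val` → val = 41; x = -11
So count = 21

Answer: 21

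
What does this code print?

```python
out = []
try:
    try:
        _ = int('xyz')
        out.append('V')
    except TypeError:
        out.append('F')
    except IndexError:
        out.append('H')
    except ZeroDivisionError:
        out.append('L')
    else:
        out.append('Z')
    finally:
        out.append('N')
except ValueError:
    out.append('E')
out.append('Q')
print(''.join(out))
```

Execution trace: 'N' (finally) → 'E' (outer except ValueError) → 'Q' (after the try/except). Output: NEQ

Answer: NEQ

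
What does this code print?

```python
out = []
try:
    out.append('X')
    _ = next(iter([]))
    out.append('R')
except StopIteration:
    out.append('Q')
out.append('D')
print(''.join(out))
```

Execution trace: 'X' (try body) → 'Q' (except StopIteration) → 'D' (after the try/except). Output: XQD

Answer: XQD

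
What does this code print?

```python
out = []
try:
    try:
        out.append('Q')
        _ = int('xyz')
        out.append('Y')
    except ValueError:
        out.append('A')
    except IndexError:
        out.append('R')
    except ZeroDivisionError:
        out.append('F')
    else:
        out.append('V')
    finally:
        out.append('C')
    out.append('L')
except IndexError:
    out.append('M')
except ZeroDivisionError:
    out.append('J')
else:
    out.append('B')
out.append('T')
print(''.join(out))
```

Execution trace: 'Q' (inner try body) → 'A' (inner except ValueError) → 'C' (inner finally) → 'L' (try body, no exception) → 'B' (else) → 'T' (after the try/except). Output: QACLBT

Answer: QACLBT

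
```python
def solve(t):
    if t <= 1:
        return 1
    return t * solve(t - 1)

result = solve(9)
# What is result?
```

solve(9) = 9 * 8 * 7 * 6 * 5 * 4 * 3 * 2 * 1 = 362880

Answer: 362880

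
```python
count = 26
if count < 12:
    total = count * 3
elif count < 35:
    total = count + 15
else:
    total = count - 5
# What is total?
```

Trace:
`count = 26` → count = 26
`if count < 12: ...` → count < 12 is False, count < 35 is True → total = 41
So total = 41

Answer: 41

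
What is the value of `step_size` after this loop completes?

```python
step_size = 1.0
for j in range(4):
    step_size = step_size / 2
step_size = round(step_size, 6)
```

Halving LR 4 times: 1 / 2^4
`step_size` takes the values: 1.0 → 0.5 → 0.25 → 0.125 → 0.0625

Answer: 0.0625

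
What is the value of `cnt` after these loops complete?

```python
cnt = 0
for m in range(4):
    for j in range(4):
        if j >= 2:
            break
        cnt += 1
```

Inner breaks at 2, outer runs 4 times
`cnt` takes the values: 0 → 1 → 2 → 3 → 4 → 5 → 6 → 7 → 8

Answer: 8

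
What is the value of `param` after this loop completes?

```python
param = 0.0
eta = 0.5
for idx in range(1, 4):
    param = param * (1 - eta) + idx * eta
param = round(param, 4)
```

Moving average with lr=0.5
`param` takes the values: 0.0 → 0.5 → 1.25 → 2.125

Answer: 2.125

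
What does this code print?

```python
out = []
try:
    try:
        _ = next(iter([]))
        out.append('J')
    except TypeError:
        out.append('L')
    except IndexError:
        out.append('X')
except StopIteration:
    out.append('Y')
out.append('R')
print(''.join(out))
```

Execution trace: 'Y' (outer except StopIteration) → 'R' (after the try/except). Output: YR

Answer: YR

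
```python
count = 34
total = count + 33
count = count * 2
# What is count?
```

Trace:
`count = 34` → count = 34
`total = count + 33` → total = 67
`count = count * 2` → count = 68
So count = 68

Answer: 68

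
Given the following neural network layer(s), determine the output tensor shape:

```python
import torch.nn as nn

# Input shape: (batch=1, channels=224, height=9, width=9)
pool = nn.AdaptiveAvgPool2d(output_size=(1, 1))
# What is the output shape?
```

Input: (1, 224, 9, 9) -> Output: (1, 224, 1, 1)

Answer: (1, 224, 1, 1)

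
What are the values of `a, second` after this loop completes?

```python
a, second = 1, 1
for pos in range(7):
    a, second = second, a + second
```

Fibonacci: after 7 iterations
`a, second` takes the values: (1, 1) → (1, 2) → (2, 3) → (3, 5) → (5, 8) → (8, 13) → (13, 21) → (21, 34)

Answer: 21, 34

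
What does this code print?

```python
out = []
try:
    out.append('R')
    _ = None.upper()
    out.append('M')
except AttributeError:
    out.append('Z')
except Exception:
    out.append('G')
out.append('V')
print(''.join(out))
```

Execution trace: 'R' (try body) → 'Z' (except AttributeError) → 'V' (after the try/except). Output: RZV

Answer: RZV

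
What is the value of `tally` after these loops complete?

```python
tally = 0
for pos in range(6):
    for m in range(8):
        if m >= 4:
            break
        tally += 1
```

Inner breaks at 4, outer runs 6 times
`tally` takes the values: 0 → 1 → 2 → 3 → 4 → 5 → 6 → 7 → 8 → 9 → 10 → 11 → 12 → 13 → 14 → 15 → 16 → 17 → 18 → 19 → 20 → 21 → 22 → 23 → 24

Answer: 24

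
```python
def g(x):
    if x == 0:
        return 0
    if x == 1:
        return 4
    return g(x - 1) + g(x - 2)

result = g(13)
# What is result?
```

Build up from base cases: g(0)=0, g(1)=4, g(2)=4, g(3)=8, g(4)=12, g(5)=20, g(6)=32, ..., g(13)=932

Answer: 932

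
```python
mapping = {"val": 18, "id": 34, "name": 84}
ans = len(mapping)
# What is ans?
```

Trace:
`mapping = {"val": 18, "id": 34, "name": 84}` → mapping = {'val': 18, 'id': 34, 'name': 84}
`ans = len(mapping)` → ans = 3
So ans = 3

Answer: 3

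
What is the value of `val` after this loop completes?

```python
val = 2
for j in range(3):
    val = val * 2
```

Multiply by 2, 3 times: 2 * 2^3 = 16
`val` takes the values: 2 → 4 → 8 → 16

Answer: 16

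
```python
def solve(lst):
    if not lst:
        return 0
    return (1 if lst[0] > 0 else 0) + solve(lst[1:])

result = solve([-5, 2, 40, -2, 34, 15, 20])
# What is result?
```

Count of positive elements in [-5, 2, 40, -2, 34, 15, 20] = 5

Answer: 5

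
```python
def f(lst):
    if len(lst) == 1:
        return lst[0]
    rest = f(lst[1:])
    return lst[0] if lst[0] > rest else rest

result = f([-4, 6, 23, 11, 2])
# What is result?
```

Recursive max over [-4, 6, 23, 11, 2] = 23

Answer: 23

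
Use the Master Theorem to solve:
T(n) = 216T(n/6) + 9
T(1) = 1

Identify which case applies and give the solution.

a=216, b=6, f(n)=9. log_6(216) = 3. Since c=0 < 3, Case 1 applies: T(n) = Θ(n^log_b(a)) = O(n^3).

Answer: O(n^3) - Case 1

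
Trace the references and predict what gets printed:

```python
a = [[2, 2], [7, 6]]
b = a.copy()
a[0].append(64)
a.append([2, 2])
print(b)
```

Key concept: shallow copy with nested lists.
Step by step:
`a = [[2, 2], [7, 6]]` → a = [[2, 2], [7, 6]]
`b = a.copy()` → b = [[2, 2], [7, 6]]
`a[0].append(64)` → a = [[2, 2, 64], [7, 6]]; b = [[2, 2, 64], [7, 6]]
`a.append([2, 2])` → a = [[2, 2, 64], [7, 6], [2, 2]]
`print(b)` → prints [[2, 2, 64], [7, 6]]

Answer: [[2, 2, 64], [7, 6]]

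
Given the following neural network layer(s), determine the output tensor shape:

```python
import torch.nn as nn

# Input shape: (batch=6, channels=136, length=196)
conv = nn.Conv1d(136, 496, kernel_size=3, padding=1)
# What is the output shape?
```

Input: (6, 136, 196) -> Output: (6, 496, 196)

Answer: (6, 496, 196)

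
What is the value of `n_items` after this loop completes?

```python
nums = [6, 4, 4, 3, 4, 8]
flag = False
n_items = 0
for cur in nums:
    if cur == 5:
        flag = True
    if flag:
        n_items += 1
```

Count elements after first 5 in [6, 4, 4, 3, 4, 8]
`n_items` takes the values: 0

Answer: 0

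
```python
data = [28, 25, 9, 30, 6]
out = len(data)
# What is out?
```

Trace:
`data = [28, 25, 9, 30, 6]` → data = [28, 25, 9, 30, 6]
`out = len(data)` → out = 5
So out = 5

Answer: 5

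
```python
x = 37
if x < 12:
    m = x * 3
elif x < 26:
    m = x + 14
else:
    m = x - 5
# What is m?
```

Trace:
`x = 37` → x = 37
`if x < 12: ...` → x < 12 is False, x < 26 is False, take else branch → m = 32
So m = 32

Answer: 32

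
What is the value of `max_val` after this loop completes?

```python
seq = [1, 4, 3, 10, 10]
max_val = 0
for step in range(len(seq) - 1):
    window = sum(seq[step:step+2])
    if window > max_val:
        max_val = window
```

Max sum of 2-element window in [1, 4, 3, 10, 10]
`max_val` takes the values: 0 → 5 → 7 → 13 → 20

Answer: 20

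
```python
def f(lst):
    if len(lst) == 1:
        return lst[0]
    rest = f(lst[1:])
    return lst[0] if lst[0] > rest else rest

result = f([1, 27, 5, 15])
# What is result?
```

Recursive max over [1, 27, 5, 15] = 27

Answer: 27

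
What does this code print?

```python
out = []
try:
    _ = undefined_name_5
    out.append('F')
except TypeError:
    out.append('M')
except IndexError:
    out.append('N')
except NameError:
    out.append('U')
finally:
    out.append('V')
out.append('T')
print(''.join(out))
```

Execution trace: 'U' (except NameError) → 'V' (finally) → 'T' (after the try/except). Output: UVT

Answer: UVT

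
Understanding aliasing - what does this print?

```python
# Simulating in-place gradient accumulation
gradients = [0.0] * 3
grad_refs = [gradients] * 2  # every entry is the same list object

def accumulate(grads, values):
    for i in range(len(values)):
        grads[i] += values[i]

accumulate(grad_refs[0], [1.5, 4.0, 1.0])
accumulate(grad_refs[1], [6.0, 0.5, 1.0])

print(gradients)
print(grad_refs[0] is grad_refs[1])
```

Key concept: gradient accumulation aliasing.
Step by step:
`gradients = [0.0] * 3` → gradients = [0.0, 0.0, 0.0]
`grad_refs = [gradients] * 2` → grad_refs = [[0.0, 0.0, 0.0], [0.0, 0.0, 0.0]]
`accumulate(grad_refs[0], [1.5, 4.0, 1.0])` → gradients = [1.5, 4.0, 1.0]; grad_refs = [[1.5, 4.0, 1.0], [1.5, 4.0, 1.0]]
`accumulate(grad_refs[1], [6.0, 0.5, 1.0])` → gradients = [7.5, 4.5, 2.0]; grad_refs = [[7.5, 4.5, 2.0], [7.5, 4.5, 2.0]]
`print(gradients)` → prints [7.5, 4.5, 2.0]
`print(grad_refs[0] is grad_refs[1])` → prints True

Answer:
[7.5, 4.5, 2.0]
True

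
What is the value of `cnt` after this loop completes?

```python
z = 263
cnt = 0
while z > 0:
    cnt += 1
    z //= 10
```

Count digits by repeated division by 10
`cnt` takes the values: 0 → 1 → 2 → 3

Answer: 3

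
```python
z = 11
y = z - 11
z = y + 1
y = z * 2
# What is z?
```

Trace:
`z = 11` → z = 11
`y = z - 11` → y = 0
`z = y + 1` → z = 1
`y = z * 2` → y = 2
So z = 1

Answer: 1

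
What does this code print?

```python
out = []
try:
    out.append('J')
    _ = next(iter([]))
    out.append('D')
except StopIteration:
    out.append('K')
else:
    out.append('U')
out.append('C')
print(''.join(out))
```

Execution trace: 'J' (try body) → 'K' (except StopIteration) → 'C' (after the try/except). Output: JKC

Answer: JKC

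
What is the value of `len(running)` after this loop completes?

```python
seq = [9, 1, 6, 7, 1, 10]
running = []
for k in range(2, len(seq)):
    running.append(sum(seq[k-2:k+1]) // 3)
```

Number of 3-element averages
`running` takes the values: [] → [5] → [5, 4] → [5, 4, 4] → [5, 4, 4, 6]
So `len(running)` = 4

Answer: 4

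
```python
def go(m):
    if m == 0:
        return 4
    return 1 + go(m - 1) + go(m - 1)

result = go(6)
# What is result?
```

go(m) = 1 + 2·go(m-1), go(0)=4. Closed form: (4+1)·2^6 - 1 = 319.

Answer: 319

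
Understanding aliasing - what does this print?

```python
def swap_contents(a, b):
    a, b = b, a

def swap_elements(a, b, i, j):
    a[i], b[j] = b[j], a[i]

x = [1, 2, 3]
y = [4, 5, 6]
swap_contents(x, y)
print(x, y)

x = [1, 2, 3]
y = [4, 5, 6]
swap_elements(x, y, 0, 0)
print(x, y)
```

Key concept: parameter rebinding vs mutation.
Step by step:
`x = [1, 2, 3]` → x = [1, 2, 3]
`y = [4, 5, 6]` → y = [4, 5, 6]
`swap_contents(x, y)` → no visible change to tracked variables
`print(x, y)` → prints [1, 2, 3] [4, 5, 6]
`x = [1, 2, 3]` → x = [1, 2, 3]
`y = [4, 5, 6]` → y = [4, 5, 6]
`swap_elements(x, y, 0, 0)` → x = [4, 2, 3]; y = [1, 5, 6]
`print(x, y)` → prints [4, 2, 3] [1, 5, 6]

Answer:
[1, 2, 3] [4, 5, 6]
[4, 2, 3] [1, 5, 6]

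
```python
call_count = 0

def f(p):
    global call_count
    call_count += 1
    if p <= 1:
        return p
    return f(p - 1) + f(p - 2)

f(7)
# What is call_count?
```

Calls(p) = 1 + Calls(p-1) + Calls(p-2); Calls(0)=Calls(1)=1. For p=7 this gives 41.

Answer: 41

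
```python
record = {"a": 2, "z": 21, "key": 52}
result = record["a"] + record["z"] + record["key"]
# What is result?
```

Trace:
`record = {"a": 2, "z": 21, "key": 52}` → record = {'a': 2, 'z': 21, 'key': 52}
`result = record["a"] + record["z"] + record["key"]` → result = 75
So result = 75

Answer: 75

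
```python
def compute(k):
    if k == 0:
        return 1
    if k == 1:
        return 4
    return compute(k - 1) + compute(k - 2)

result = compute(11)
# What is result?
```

Build up from base cases: compute(0)=1, compute(1)=4, compute(2)=5, compute(3)=9, compute(4)=14, compute(5)=23, compute(6)=37, ..., compute(11)=411

Answer: 411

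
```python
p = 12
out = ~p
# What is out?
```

Trace:
`p = 12` → p = 12
`out = ~p` → out = -13
So out = -13

Answer: -13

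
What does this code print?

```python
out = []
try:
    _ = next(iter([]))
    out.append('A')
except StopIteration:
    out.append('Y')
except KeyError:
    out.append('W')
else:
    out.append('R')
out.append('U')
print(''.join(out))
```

Execution trace: 'Y' (except StopIteration) → 'U' (after the try/except). Output: YU

Answer: YU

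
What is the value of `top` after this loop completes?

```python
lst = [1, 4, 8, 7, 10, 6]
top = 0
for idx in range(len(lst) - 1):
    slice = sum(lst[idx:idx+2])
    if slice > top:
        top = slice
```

Max sum of 2-element window in [1, 4, 8, 7, 10, 6]
`top` takes the values: 0 → 5 → 12 → 15 → 17

Answer: 17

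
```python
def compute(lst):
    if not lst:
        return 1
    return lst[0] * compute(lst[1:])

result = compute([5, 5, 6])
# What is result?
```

Product over [5, 5, 6] = 5 * 5 * 6 = 150

Answer: 150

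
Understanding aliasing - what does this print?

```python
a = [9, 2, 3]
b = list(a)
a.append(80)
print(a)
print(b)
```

Key concept: list() constructor creates copy.
Step by step:
`a = [9, 2, 3]` → a = [9, 2, 3]
`b = list(a)` → b = [9, 2, 3]
`a.append(80)` → a = [9, 2, 3, 80]
`print(a)` → prints [9, 2, 3, 80]
`print(b)` → prints [9, 2, 3]

Answer:
[9, 2, 3, 80]
[9, 2, 3]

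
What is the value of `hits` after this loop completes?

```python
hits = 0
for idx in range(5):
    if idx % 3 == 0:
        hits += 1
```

Count numbers divisible by 3 in range(5)
`hits` takes the values: 0 → 1 → 2

Answer: 2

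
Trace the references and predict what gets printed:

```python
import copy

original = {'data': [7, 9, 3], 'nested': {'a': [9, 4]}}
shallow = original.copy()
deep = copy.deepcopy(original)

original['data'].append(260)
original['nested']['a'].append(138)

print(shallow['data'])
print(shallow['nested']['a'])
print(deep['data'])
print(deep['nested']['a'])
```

Key concept: comparing shallow vs deep copy.
Step by step:
`original = {'data': [7, 9, 3], 'nested': {'a': [9, 4]}}` → original = {'data': [7, 9, 3], 'nested': {'a': [9, 4]}}
`shallow = original.copy()` → shallow = {'data': [7, 9, 3], 'nested': {'a': [9, 4]}}
`deep = copy.deepcopy(original)` → deep = {'data': [7, 9, 3], 'nested': {'a': [9, 4]}}
`original['data'].append(260)` → original = {'data': [7, 9, 3, 260], 'nested': {'a': [9, 4]}}; shallow = {'data': [7, 9, 3, 260], 'nested': {'a': [9, 4]}}
`original['nested']['a'].append(138)` → original = {'data': [7, 9, 3, 260], 'nested': {'a': [9, 4, 138]}}; shallow = {'data': [7, 9, 3, 260], 'nested': {'a': [9, 4, 138]}}
`print(shallow['data'])` → prints [7, 9, 3, 260]
`print(shallow['nested']['a'])` → prints [9, 4, 138]
`print(deep['data'])` → prints [7, 9, 3]
`print(deep['nested']['a'])` → prints [9, 4]

Answer:
[7, 9, 3, 260]
[9, 4, 138]
[7, 9, 3]
[9, 4]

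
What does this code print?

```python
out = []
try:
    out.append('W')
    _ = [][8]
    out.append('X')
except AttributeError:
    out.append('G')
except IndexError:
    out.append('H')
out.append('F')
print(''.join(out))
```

Execution trace: 'W' (try body) → 'H' (except IndexError) → 'F' (after the try/except). Output: WHF

Answer: WHF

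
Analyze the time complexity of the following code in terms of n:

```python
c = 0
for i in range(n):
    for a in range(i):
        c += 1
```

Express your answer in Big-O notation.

Each loop level contributes: n × n. Multiplying the contributions gives O(n^2).

Answer: O(n^2)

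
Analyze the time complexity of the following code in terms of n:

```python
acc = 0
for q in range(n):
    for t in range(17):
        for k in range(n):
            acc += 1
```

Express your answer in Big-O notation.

Each loop level contributes: n × 1 × n. Multiplying the contributions gives O(n^2).

Answer: O(n^2)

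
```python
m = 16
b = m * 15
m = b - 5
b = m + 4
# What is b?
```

Trace:
`m = 16` → m = 16
`b = m * 15` → b = 240
`m = b - 5` → m = 235
`b = m + 4` → b = 239
So b = 239

Answer: 239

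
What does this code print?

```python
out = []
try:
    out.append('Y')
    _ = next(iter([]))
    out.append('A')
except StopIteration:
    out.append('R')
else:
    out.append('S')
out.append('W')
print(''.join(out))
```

Execution trace: 'Y' (try body) → 'R' (except StopIteration) → 'W' (after the try/except). Output: YRW

Answer: YRW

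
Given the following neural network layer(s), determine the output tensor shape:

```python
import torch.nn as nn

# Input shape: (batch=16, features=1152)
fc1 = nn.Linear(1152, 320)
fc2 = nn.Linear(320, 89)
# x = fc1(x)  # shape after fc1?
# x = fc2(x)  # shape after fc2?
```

Input: (16, 1152) -> after fc1: (16, 320) -> Output: (16, 89)

Answer: (16, 89)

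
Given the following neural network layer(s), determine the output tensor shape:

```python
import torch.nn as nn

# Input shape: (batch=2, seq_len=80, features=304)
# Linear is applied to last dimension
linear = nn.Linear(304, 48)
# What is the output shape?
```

Input: (2, 80, 304) -> Output: (2, 80, 48)

Answer: (2, 80, 48)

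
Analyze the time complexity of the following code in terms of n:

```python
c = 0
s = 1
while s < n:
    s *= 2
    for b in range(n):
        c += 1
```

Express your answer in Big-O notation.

Each loop level contributes: log n × n. Multiplying the contributions gives O(n log n).

Answer: O(n log n)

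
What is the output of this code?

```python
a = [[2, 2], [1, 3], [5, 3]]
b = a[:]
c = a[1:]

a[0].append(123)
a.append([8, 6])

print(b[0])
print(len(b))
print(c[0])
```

Key concept: slice with nested mutation.
Step by step:
`a = [[2, 2], [1, 3], [5, 3]]` → a = [[2, 2], [1, 3], [5, 3]]
`b = a[:]` → b = [[2, 2], [1, 3], [5, 3]]
`c = a[1:]` → c = [[1, 3], [5, 3]]
`a[0].append(123)` → a = [[2, 2, 123], [1, 3], [5, 3]]; b = [[2, 2, 123], [1, 3], [5, 3]]
`a.append([8, 6])` → a = [[2, 2, 123], [1, 3], [5, 3], [8, 6]]
`print(b[0])` → prints [2, 2, 123]
`print(len(b))` → prints 3
`print(c[0])` → prints [1, 3]

Answer:
[2, 2, 123]
3
[1, 3]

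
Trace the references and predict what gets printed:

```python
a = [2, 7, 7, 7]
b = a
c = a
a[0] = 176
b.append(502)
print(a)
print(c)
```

Key concept: multiple aliases.
Step by step:
`a = [2, 7, 7, 7]` → a = [2, 7, 7, 7]
`b = a` → b = [2, 7, 7, 7] (same object as a)
`c = a` → c = [2, 7, 7, 7] (same object as a, b)
`a[0] = 176` → a = [176, 7, 7, 7] (same object as b, c); b = [176, 7, 7, 7] (same object as a, c); c = [176, 7, 7, 7] (same object as a, b)
`b.append(502)` → a = [176, 7, 7, 7, 502] (same object as b, c); b = [176, 7, 7, 7, 502] (same object as a, c); c = [176, 7, 7, 7, 502] (same object as a, b)
`print(a)` → prints [176, 7, 7, 7, 502]
`print(c)` → prints [176, 7, 7, 7, 502]

Answer:
[176, 7, 7, 7, 502]
[176, 7, 7, 7, 502]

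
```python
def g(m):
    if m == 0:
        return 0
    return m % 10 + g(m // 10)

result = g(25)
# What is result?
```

Sum of digits of 25: 5 + 2 = 7

Answer: 7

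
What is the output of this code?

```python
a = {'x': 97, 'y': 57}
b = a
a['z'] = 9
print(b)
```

Key concept: dict aliasing.
Step by step:
`a = {'x': 97, 'y': 57}` → a = {'x': 97, 'y': 57}
`b = a` → b = {'x': 97, 'y': 57} (same object as a)
`a['z'] = 9` → a = {'x': 97, 'y': 57, 'z': 9} (same object as b); b = {'x': 97, 'y': 57, 'z': 9} (same object as a)
`print(b)` → prints {'x': 97, 'y': 57, 'z': 9}

Answer: {'x': 97, 'y': 57, 'z': 9}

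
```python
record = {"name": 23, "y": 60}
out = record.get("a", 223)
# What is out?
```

Trace:
`record = {"name": 23, "y": 60}` → record = {'name': 23, 'y': 60}
`out = record.get("a", 223)` → out = 223
So out = 223

Answer: 223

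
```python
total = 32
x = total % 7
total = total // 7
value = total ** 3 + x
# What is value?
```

Trace:
`total = 32` → total = 32
`x = total % 7` → x = 4
`total = total // 7` → total = 4
`value = total ** 3 + x` → value = 68
So value = 68

Answer: 68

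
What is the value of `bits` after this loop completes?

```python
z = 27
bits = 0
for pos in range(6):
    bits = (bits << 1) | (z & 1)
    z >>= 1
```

Reverse lowest 6 bits of 27
`bits` takes the values: 0 → 1 → 3 → 6 → 13 → 27 → 54

Answer: 54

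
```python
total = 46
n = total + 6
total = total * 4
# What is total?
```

Trace:
`total = 46` → total = 46
`n = total + 6` → n = 52
`total = total * 4` → total = 184
So total = 184

Answer: 184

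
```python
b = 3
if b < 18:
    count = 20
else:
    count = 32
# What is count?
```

Trace:
`b = 3` → b = 3
`if b < 18: ...` → b < 18 is True → count = 20
So count = 20

Answer: 20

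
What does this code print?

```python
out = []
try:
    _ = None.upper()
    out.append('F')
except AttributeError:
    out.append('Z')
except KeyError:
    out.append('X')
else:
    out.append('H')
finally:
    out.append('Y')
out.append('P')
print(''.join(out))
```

Execution trace: 'Z' (except AttributeError) → 'Y' (finally) → 'P' (after the try/except). Output: ZYP

Answer: ZYP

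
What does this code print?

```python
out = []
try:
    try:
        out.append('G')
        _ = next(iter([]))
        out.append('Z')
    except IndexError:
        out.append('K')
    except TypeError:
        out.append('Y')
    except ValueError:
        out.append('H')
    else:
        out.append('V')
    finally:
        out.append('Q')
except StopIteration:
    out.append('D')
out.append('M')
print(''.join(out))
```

Execution trace: 'G' (try body) → 'Q' (finally) → 'D' (outer except StopIteration) → 'M' (after the try/except). Output: GQDM

Answer: GQDM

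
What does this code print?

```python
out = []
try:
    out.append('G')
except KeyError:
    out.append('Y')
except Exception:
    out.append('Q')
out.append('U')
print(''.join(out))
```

Execution trace: 'G' (try body, no exception) → 'U' (after the try/except). Output: GU

Answer: GU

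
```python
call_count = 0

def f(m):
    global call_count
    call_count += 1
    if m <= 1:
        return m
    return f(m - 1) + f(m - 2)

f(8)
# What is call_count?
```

Calls(m) = 1 + Calls(m-1) + Calls(m-2); Calls(0)=Calls(1)=1. For m=8 this gives 67.

Answer: 67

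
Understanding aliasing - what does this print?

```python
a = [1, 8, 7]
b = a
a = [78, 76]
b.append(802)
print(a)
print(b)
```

Key concept: rebinding vs mutation: a is rebound to a new list, b still points at the original.
Step by step:
`a = [1, 8, 7]` → a = [1, 8, 7]
`b = a` → b = [1, 8, 7] (same object as a)
`a = [78, 76]` → a = [78, 76]
`b.append(802)` → b = [1, 8, 7, 802]
`print(a)` → prints [78, 76]
`print(b)` → prints [1, 8, 7, 802]

Answer:
[78, 76]
[1, 8, 7, 802]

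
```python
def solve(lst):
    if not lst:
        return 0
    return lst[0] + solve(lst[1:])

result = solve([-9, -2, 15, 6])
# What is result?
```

(-9) + (-2) + 15 + 6 + 0 = 10

Answer: 10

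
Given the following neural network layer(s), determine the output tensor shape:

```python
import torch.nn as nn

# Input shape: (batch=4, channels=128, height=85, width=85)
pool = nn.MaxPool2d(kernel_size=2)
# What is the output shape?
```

Input: (4, 128, 85, 85) -> Output: (4, 128, 42, 42)

Answer: (4, 128, 42, 42)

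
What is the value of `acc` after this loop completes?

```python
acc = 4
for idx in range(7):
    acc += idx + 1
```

Start at 4, add 1 to 7 = 32
`acc` takes the values: 4 → 5 → 7 → 10 → 14 → 19 → 25 → 32

Answer: 32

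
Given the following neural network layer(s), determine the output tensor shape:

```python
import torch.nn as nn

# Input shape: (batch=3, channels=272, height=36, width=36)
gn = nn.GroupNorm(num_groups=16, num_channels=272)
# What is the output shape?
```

Input: (3, 272, 36, 36) -> Output: (3, 272, 36, 36)

Answer: (3, 272, 36, 36)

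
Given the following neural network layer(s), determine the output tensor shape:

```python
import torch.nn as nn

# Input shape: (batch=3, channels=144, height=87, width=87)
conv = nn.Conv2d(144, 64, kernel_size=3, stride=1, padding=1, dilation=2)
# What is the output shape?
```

Input: (3, 144, 87, 87) -> Output: (3, 64, 85, 85)

Answer: (3, 64, 85, 85)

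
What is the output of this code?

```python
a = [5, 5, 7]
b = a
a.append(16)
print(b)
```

Key concept: basic list aliasing.
Step by step:
`a = [5, 5, 7]` → a = [5, 5, 7]
`b = a` → b = [5, 5, 7] (same object as a)
`a.append(16)` → a = [5, 5, 7, 16] (same object as b); b = [5, 5, 7, 16] (same object as a)
`print(b)` → prints [5, 5, 7, 16]

Answer: [5, 5, 7, 16]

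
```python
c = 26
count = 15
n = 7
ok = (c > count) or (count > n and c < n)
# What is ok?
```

Trace:
`c = 26` → c = 26
`count = 15` → count = 15
`n = 7` → n = 7
`ok = (c > count) or (count > n and c < n)` → ok = True
So ok = True

Answer: True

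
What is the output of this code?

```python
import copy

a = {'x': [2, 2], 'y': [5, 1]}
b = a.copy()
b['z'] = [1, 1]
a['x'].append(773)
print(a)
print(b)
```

Key concept: shallow copy of dict with mutable values.
Step by step:
`a = {'x': [2, 2], 'y': [5, 1]}` → a = {'x': [2, 2], 'y': [5, 1]}
`b = a.copy()` → b = {'x': [2, 2], 'y': [5, 1]}
`b['z'] = [1, 1]` → b = {'x': [2, 2], 'y': [5, 1], 'z': [1, 1]}
`a['x'].append(773)` → a = {'x': [2, 2, 773], 'y': [5, 1]}; b = {'x': [2, 2, 773], 'y': [5, 1], 'z': [1, 1]}
`print(a)` → prints {'x': [2, 2, 773], 'y': [5, 1]}
`print(b)` → prints {'x': [2, 2, 773], 'y': [5, 1], 'z': [1, 1]}

Answer:
{'x': [2, 2, 773], 'y': [5, 1]}
{'x': [2, 2, 773], 'y': [5, 1], 'z': [1, 1]}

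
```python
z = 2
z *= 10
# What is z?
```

Trace:
`z = 2` → z = 2
`z *= 10` → z = 20
So z = 20

Answer: 20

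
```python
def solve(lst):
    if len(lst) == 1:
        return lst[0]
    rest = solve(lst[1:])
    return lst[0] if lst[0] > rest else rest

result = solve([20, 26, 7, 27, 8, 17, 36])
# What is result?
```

Recursive max over [20, 26, 7, 27, 8, 17, 36] = 36

Answer: 36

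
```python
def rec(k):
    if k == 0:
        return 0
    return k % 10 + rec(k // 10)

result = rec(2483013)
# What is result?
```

Sum of digits of 2483013: 3 + 1 + 0 + 3 + 8 + 4 + 2 = 21

Answer: 21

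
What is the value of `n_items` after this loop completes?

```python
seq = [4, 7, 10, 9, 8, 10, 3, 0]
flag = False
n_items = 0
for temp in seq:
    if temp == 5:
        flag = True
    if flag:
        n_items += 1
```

Count elements after first 5 in [4, 7, 10, 9, 8, 10, 3, 0]
`n_items` takes the values: 0

Answer: 0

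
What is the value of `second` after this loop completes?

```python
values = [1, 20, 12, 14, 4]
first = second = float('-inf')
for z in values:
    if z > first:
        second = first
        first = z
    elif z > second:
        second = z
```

Second largest (with repeats) in [1, 20, 12, 14, 4]
`second` takes the values: -inf → 1 → 12 → 14

Answer: 14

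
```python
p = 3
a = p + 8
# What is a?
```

Trace:
`p = 3` → p = 3
`a = p + 8` → a = 11
So a = 11

Answer: 11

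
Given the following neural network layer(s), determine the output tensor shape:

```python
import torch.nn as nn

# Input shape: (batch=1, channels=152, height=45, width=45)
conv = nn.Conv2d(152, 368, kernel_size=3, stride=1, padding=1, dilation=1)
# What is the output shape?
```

Input: (1, 152, 45, 45) -> Output: (1, 368, 45, 45)

Answer: (1, 368, 45, 45)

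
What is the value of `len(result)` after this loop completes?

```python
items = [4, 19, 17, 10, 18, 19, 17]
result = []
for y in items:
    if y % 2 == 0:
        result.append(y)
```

Count even numbers in [4, 19, 17, 10, 18, 19, 17]
`result` takes the values: [] → [4] → [4, 10] → [4, 10, 18]
So `len(result)` = 3

Answer: 3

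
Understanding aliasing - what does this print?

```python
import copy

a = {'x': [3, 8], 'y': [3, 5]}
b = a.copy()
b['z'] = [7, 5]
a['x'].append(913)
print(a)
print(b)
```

Key concept: shallow copy of dict with mutable values.
Step by step:
`a = {'x': [3, 8], 'y': [3, 5]}` → a = {'x': [3, 8], 'y': [3, 5]}
`b = a.copy()` → b = {'x': [3, 8], 'y': [3, 5]}
`b['z'] = [7, 5]` → b = {'x': [3, 8], 'y': [3, 5], 'z': [7, 5]}
`a['x'].append(913)` → a = {'x': [3, 8, 913], 'y': [3, 5]}; b = {'x': [3, 8, 913], 'y': [3, 5], 'z': [7, 5]}
`print(a)` → prints {'x': [3, 8, 913], 'y': [3, 5]}
`print(b)` → prints {'x': [3, 8, 913], 'y': [3, 5], 'z': [7, 5]}

Answer:
{'x': [3, 8, 913], 'y': [3, 5]}
{'x': [3, 8, 913], 'y': [3, 5], 'z': [7, 5]}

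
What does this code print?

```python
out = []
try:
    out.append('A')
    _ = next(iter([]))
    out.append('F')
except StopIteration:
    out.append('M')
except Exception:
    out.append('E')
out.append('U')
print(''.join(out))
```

Execution trace: 'A' (try body) → 'M' (except StopIteration) → 'U' (after the try/except). Output: AMU

Answer: AMU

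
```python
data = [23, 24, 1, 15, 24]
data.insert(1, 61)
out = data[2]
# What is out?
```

Trace:
`data = [23, 24, 1, 15, 24]` → data = [23, 24, 1, 15, 24]
`data.insert(1, 61)` → data = [23, 61, 24, 1, 15, 24]
`out = data[2]` → out = 24
So out = 24

Answer: 24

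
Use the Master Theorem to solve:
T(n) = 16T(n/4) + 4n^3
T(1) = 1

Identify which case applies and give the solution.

a=16, b=4, f(n)=4n^3. log_4(16) = 2. Since c=3 > 2 and the regularity condition holds (16(n/4)^3 = (16/4^3)n^3 with 16/4^3 < 1), Case 3 applies: T(n) = Θ(f(n)) = O(n^3).

Answer: O(n^3) - Case 3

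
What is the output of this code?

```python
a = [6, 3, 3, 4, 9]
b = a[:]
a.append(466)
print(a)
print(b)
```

Key concept: slice [:] creates copy.
Step by step:
`a = [6, 3, 3, 4, 9]` → a = [6, 3, 3, 4, 9]
`b = a[:]` → b = [6, 3, 3, 4, 9]
`a.append(466)` → a = [6, 3, 3, 4, 9, 466]
`print(a)` → prints [6, 3, 3, 4, 9, 466]
`print(b)` → prints [6, 3, 3, 4, 9]

Answer:
[6, 3, 3, 4, 9, 466]
[6, 3, 3, 4, 9]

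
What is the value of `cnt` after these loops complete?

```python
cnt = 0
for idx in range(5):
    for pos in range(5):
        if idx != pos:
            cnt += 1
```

5² - 5 (exclude diagonal)
`cnt` takes the values: 0 → 1 → 2 → 3 → 4 → 5 → 6 → 7 → 8 → 9 → 10 → 11 → 12 → 13 → 14 → 15 → 16 → 17 → 18 → 19 → 20

Answer: 20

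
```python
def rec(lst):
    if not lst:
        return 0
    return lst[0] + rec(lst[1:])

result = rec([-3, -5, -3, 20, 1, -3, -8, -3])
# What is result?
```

(-3) + (-5) + (-3) + 20 + 1 + (-3) + (-8) + (-3) + 0 = -4

Answer: -4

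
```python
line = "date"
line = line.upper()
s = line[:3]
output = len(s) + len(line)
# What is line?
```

Trace:
`line = "date"` → line = 'date'
`line = line.upper()` → line = 'DATE'
`s = line[:3]` → s = 'DAT'
`output = len(s) + len(line)` → output = 7
So line = 'DATE'

Answer: 'DATE'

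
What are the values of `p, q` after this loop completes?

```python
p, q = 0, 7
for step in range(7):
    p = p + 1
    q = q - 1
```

p goes 0→7, q goes 7→0
`p, q` takes the values: (0, 7) → (1, 7) → (1, 6) → (2, 6) → (2, 5) → (3, 5) → (3, 4) → (4, 4) → (4, 3) → (5, 3) → (5, 2) → (6, 2) → (6, 1) → (7, 1) → (7, 0)

Answer: 7, 0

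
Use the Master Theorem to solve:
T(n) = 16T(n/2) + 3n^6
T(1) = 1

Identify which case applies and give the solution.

a=16, b=2, f(n)=3n^6. log_2(16) = 4. Since c=6 > 4 and the regularity condition holds (16(n/2)^6 = (16/2^6)n^6 with 16/2^6 < 1), Case 3 applies: T(n) = Θ(f(n)) = O(n^6).

Answer: O(n^6) - Case 3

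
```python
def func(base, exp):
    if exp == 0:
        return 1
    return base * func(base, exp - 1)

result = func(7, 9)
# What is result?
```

func(7, 9) = 7 * 7 * 7 * 7 * 7 * 7 * 7 * 7 * 7 = 40353607

Answer: 40353607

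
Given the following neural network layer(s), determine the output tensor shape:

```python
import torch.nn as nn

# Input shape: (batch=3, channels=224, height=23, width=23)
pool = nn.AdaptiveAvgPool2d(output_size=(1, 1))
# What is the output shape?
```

Input: (3, 224, 23, 23) -> Output: (3, 224, 1, 1)

Answer: (3, 224, 1, 1)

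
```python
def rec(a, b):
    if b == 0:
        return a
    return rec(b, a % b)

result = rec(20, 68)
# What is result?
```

rec(20, 68) -> rec(68, 20) -> rec(20, 8) -> rec(8, 4) -> rec(4, 0) -> 4

Answer: 4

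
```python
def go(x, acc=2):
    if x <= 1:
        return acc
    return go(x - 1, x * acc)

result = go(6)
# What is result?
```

Accumulator trace (n, acc): (6, 2) -> (5, 12) -> (4, 60) -> (3, 240) -> (2, 720) -> (1, 1440) -> return 1440

Answer: 1440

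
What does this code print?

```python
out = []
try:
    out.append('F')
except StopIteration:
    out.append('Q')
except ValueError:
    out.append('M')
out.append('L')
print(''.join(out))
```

Execution trace: 'F' (try body, no exception) → 'L' (after the try/except). Output: FL

Answer: FL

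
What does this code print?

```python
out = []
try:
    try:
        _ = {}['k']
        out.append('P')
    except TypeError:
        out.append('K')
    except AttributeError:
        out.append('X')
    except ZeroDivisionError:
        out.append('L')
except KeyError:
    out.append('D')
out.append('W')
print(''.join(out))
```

Execution trace: 'D' (outer except KeyError) → 'W' (after the try/except). Output: DW

Answer: DW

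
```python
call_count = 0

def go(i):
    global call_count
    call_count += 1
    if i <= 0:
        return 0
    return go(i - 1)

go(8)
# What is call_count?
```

Linear recursion stepping by 1: 9 calls from i=8 down to ≤0.

Answer: 9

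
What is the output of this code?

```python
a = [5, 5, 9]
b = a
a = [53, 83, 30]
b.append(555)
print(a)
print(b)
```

Key concept: rebinding vs mutation: a is rebound to a new list, b still points at the original.
Step by step:
`a = [5, 5, 9]` → a = [5, 5, 9]
`b = a` → b = [5, 5, 9] (same object as a)
`a = [53, 83, 30]` → a = [53, 83, 30]
`b.append(555)` → b = [5, 5, 9, 555]
`print(a)` → prints [53, 83, 30]
`print(b)` → prints [5, 5, 9, 555]

Answer:
[53, 83, 30]
[5, 5, 9, 555]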